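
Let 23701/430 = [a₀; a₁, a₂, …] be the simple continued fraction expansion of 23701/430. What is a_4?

7

23701 ÷ 430 → quotient 55, remainder 51
430 ÷ 51 → quotient 8, remainder 22
51 ÷ 22 → quotient 2, remainder 7
22 ÷ 7 → quotient 3, remainder 1
7 ÷ 1 → quotient 7, remainder 0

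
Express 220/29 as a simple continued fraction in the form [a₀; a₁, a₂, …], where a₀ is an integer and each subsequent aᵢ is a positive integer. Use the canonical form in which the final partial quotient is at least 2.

[7; 1, 1, 2, 2, 2]

220 ÷ 29 → quotient 7, remainder 17
29 ÷ 17 → quotient 1, remainder 12
17 ÷ 12 → quotient 1, remainder 5
12 ÷ 5 → quotient 2, remainder 2
5 ÷ 2 → quotient 2, remainder 1
2 ÷ 1 → quotient 2, remainder 0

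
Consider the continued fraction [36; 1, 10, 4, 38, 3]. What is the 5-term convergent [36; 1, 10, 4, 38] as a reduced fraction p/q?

a_0 = 36: 36/1
a_1 = 1: 37/1
a_2 = 10: 406/11
a_3 = 4: 1661/45
a_4 = 38: 63524/1721

63524/1721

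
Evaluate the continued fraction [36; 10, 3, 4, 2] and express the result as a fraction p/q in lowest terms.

Use the convergent recurrence hₖ = aₖ·hₖ₋₁ + hₖ₋₂ (and likewise for the denominators kₖ):
a_0 = 36: 36/1
a_1 = 10: 361/10
a_2 = 3: 1119/31
a_3 = 4: 4837/134
a_4 = 2: 10793/299

10793/299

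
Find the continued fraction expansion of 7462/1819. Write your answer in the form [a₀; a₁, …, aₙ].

[4; 9, 1, 3, 1, 1, 6, 3]

Apply division with remainder until the remainder is 0:
7462 ÷ 1819 → quotient 4, remainder 186
1819 ÷ 186 → quotient 9, remainder 145
186 ÷ 145 → quotient 1, remainder 41
145 ÷ 41 → quotient 3, remainder 22
41 ÷ 22 → quotient 1, remainder 19
22 ÷ 19 → quotient 1, remainder 3
19 ÷ 3 → quotient 6, remainder 1
3 ÷ 1 → quotient 3, remainder 0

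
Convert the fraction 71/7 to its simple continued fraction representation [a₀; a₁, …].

[10; 7]

⌊71/7⌋ = 10, remainder 1
⌊7/1⌋ = 7, remainder 0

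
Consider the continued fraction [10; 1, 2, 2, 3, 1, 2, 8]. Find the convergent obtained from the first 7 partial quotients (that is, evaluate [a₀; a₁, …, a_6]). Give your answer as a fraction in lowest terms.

Collapse the nested fraction from the inside out:
Start with 2.
1 + 1/(2/1) = 1 + 1/2 = 3/2
3 + 1/(3/2) = 3 + 2/3 = 11/3
2 + 1/(11/3) = 2 + 3/11 = 25/11
2 + 1/(25/11) = 2 + 11/25 = 61/25
1 + 1/(61/25) = 1 + 25/61 = 86/61
10 + 1/(86/61) = 10 + 61/86 = 921/86

921/86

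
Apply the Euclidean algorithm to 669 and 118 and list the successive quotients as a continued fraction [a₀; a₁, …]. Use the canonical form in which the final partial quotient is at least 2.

Apply division with remainder until the remainder is 0:
⌊669/118⌋ = 5, remainder 79
⌊118/79⌋ = 1, remainder 39
⌊79/39⌋ = 2, remainder 1
⌊39/1⌋ = 39, remainder 0

[5; 1, 2, 39]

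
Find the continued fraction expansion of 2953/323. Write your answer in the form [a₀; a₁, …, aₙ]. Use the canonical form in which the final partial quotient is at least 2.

⌊2953/323⌋ = 9, remainder 46
⌊323/46⌋ = 7, remainder 1
⌊46/1⌋ = 46, remainder 0

[9; 7, 46]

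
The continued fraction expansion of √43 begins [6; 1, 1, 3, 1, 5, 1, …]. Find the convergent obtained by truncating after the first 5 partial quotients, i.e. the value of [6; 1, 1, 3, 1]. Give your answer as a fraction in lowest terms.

59/9

Start with 1.
3 + 1/(1/1) = 3 + 1/1 = 4/1
1 + 1/(4/1) = 1 + 1/4 = 5/4
1 + 1/(5/4) = 1 + 4/5 = 9/5
6 + 1/(9/5) = 6 + 5/9 = 59/9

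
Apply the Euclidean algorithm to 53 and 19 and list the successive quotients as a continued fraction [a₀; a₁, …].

⌊53/19⌋ = 2, remainder 15
⌊19/15⌋ = 1, remainder 4
⌊15/4⌋ = 3, remainder 3
⌊4/3⌋ = 1, remainder 1
⌊3/1⌋ = 3, remainder 0

[2; 1, 3, 1, 3]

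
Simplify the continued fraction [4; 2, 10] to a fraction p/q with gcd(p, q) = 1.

94/21

Start with 10.
2 + 1/(10/1) = 2 + 1/10 = 21/10
4 + 1/(21/10) = 4 + 10/21 = 94/21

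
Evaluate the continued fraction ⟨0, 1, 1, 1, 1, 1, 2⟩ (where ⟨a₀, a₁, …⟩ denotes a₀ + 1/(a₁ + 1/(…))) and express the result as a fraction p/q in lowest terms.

13/21

a_0 = 0: 0/1
a_1 = 1: 1/1
a_2 = 1: 1/2
a_3 = 1: 2/3
a_4 = 1: 3/5
a_5 = 1: 5/8
a_6 = 2: 13/21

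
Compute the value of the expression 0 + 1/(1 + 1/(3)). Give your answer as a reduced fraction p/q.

Starting at the tail and folding back:
Start with 3.
1 + 1/(3/1) = 1 + 1/3 = 4/3
0 + 1/(4/3) = 0 + 3/4 = 3/4

3/4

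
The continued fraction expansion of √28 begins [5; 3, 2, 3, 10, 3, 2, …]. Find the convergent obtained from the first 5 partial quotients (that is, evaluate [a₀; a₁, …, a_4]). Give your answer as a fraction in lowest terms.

1307/247

Start with 10.
3 + 1/(10/1) = 3 + 1/10 = 31/10
2 + 1/(31/10) = 2 + 10/31 = 72/31
3 + 1/(72/31) = 3 + 31/72 = 247/72
5 + 1/(247/72) = 5 + 72/247 = 1307/247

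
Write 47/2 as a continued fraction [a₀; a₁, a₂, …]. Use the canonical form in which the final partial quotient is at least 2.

⌊47/2⌋ = 23, remainder 1
⌊2/1⌋ = 2, remainder 0

[23; 2]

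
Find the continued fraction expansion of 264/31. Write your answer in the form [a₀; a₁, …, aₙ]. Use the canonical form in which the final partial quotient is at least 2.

[8; 1, 1, 15]

⌊264/31⌋ = 8, remainder 16
⌊31/16⌋ = 1, remainder 15
⌊16/15⌋ = 1, remainder 1
⌊15/1⌋ = 15, remainder 0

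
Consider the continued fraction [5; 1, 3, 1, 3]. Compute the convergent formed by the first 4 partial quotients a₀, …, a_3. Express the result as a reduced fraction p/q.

29/5

Collapse the nested fraction from the inside out:
Start with 1.
3 + 1/(1/1) = 3 + 1/1 = 4/1
1 + 1/(4/1) = 1 + 1/4 = 5/4
5 + 1/(5/4) = 5 + 4/5 = 29/5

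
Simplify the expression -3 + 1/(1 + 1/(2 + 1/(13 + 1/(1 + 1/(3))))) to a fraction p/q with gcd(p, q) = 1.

-393/169

Work from the innermost term outward:
Start with 3.
1 + 1/(3/1) = 1 + 1/3 = 4/3
13 + 1/(4/3) = 13 + 3/4 = 55/4
2 + 1/(55/4) = 2 + 4/55 = 114/55
1 + 1/(114/55) = 1 + 55/114 = 169/114
-3 + 1/(169/114) = -3 + 114/169 = -393/169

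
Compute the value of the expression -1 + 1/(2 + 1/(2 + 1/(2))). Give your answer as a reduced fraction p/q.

Start with 2.
2 + 1/(2/1) = 2 + 1/2 = 5/2
2 + 1/(5/2) = 2 + 2/5 = 12/5
-1 + 1/(12/5) = -1 + 5/12 = -7/12

-7/12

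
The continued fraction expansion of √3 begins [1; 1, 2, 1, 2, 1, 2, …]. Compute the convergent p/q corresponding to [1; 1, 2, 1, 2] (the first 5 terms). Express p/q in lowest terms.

19/11

Build up convergents one term at a time:
a_0 = 1: 1/1
a_1 = 1: 2/1
a_2 = 2: 5/3
a_3 = 1: 7/4
a_4 = 2: 19/11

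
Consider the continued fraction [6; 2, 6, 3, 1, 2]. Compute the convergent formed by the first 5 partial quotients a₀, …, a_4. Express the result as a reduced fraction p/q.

a_0 = 6: 6/1
a_1 = 2: 13/2
a_2 = 6: 84/13
a_3 = 3: 265/41
a_4 = 1: 349/54

349/54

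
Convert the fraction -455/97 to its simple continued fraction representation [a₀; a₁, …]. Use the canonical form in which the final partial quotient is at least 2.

⌊-455/97⌋ = -5, remainder 30
⌊97/30⌋ = 3, remainder 7
⌊30/7⌋ = 4, remainder 2
⌊7/2⌋ = 3, remainder 1
⌊2/1⌋ = 2, remainder 0

[-5; 3, 4, 3, 2]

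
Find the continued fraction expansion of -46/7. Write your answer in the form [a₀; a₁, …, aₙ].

[-7; 2, 3]

⌊-46/7⌋ = -7, remainder 3
⌊7/3⌋ = 2, remainder 1
⌊3/1⌋ = 3, remainder 0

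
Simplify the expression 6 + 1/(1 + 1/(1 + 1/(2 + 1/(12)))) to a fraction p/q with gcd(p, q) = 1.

409/62

Start with 12.
2 + 1/(12/1) = 2 + 1/12 = 25/12
1 + 1/(25/12) = 1 + 12/25 = 37/25
1 + 1/(37/25) = 1 + 25/37 = 62/37
6 + 1/(62/37) = 6 + 37/62 = 409/62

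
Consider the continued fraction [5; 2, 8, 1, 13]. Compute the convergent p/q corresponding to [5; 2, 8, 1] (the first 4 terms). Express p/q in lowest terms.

Use the convergent recurrence hₖ = aₖ·hₖ₋₁ + hₖ₋₂ (and likewise for the denominators kₖ):
a_0 = 5: 5/1
a_1 = 2: 11/2
a_2 = 8: 93/17
a_3 = 1: 104/19

104/19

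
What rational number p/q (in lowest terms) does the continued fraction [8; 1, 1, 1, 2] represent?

69/8

Starting at the tail and folding back:
Start with 2.
1 + 1/(2/1) = 1 + 1/2 = 3/2
1 + 1/(3/2) = 1 + 2/3 = 5/3
1 + 1/(5/3) = 1 + 3/5 = 8/5
8 + 1/(8/5) = 8 + 5/8 = 69/8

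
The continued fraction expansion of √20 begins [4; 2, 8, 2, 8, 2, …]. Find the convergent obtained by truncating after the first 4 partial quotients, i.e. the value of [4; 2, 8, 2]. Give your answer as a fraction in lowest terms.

a_0 = 4: 4/1
a_1 = 2: 9/2
a_2 = 8: 76/17
a_3 = 2: 161/36

161/36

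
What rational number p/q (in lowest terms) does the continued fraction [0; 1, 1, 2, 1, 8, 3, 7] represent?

798/1391

Collapse the nested fraction from the inside out:
Start with 7.
3 + 1/(7/1) = 3 + 1/7 = 22/7
8 + 1/(22/7) = 8 + 7/22 = 183/22
1 + 1/(183/22) = 1 + 22/183 = 205/183
2 + 1/(205/183) = 2 + 183/205 = 593/205
1 + 1/(593/205) = 1 + 205/593 = 798/593
1 + 1/(798/593) = 1 + 593/798 = 1391/798
0 + 1/(1391/798) = 0 + 798/1391 = 798/1391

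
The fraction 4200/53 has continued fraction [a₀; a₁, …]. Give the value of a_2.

4200 = 79·53 + 13, so a_0 = 79
53 = 4·13 + 1, so a_1 = 4
13 = 13·1 + 0, so a_2 = 13

13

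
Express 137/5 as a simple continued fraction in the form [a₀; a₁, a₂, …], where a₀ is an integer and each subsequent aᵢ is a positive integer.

[27; 2, 2]

⌊137/5⌋ = 27, remainder 2
⌊5/2⌋ = 2, remainder 1
⌊2/1⌋ = 2, remainder 0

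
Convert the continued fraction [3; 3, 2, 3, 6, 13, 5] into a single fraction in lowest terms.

Starting at the tail and folding back:
Start with 5.
13 + 1/(5/1) = 13 + 1/5 = 66/5
6 + 1/(66/5) = 6 + 5/66 = 401/66
3 + 1/(401/66) = 3 + 66/401 = 1269/401
2 + 1/(1269/401) = 2 + 401/1269 = 2939/1269
3 + 1/(2939/1269) = 3 + 1269/2939 = 10086/2939
3 + 1/(10086/2939) = 3 + 2939/10086 = 33197/10086

33197/10086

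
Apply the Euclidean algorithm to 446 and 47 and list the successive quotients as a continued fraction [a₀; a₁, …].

Apply division with remainder until the remainder is 0:
446 = 9·47 + 23, so a_0 = 9
47 = 2·23 + 1, so a_1 = 2
23 = 23·1 + 0, so a_2 = 23

[9; 2, 23]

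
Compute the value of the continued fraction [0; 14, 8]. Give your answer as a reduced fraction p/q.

8/113

a_0 = 0: 0/1
a_1 = 14: 1/14
a_2 = 8: 8/113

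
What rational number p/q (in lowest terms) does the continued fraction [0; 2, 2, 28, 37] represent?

2111/5259

a_0 = 0: 0/1
a_1 = 2: 1/2
a_2 = 2: 2/5
a_3 = 28: 57/142
a_4 = 37: 2111/5259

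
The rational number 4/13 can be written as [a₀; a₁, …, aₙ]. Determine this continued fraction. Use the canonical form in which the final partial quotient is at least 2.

Repeatedly divide and take the remainder:
4 ÷ 13 → quotient 0, remainder 4
13 ÷ 4 → quotient 3, remainder 1
4 ÷ 1 → quotient 4, remainder 0

[0; 3, 4]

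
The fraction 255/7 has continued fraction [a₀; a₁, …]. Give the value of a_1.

255 = 36·7 + 3, so a_0 = 36
7 = 2·3 + 1, so a_1 = 2

2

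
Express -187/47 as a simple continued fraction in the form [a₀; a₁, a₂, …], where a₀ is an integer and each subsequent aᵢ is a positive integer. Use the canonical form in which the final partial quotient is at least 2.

-187 = -4·47 + 1, so a_0 = -4
47 = 47·1 + 0, so a_1 = 47

[-4; 47]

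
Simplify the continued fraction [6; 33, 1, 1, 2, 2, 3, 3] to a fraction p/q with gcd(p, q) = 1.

a_0 = 6: 6/1
a_1 = 33: 199/33
a_2 = 1: 205/34
a_3 = 1: 404/67
a_4 = 2: 1013/168
a_5 = 2: 2430/403
a_6 = 3: 8303/1377
a_7 = 3: 27339/4534

27339/4534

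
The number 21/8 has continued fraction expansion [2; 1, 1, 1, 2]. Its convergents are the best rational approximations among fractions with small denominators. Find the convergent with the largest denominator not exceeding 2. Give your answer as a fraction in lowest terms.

5/2

a_0 = 2: 2/1  (≤ bound)
a_1 = 1: 3/1  (≤ bound)
a_2 = 1: 5/2  (≤ bound)
a_3 = 1: 8/3  (> 2, stop)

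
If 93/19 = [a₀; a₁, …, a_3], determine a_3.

2

Run the Euclidean algorithm, recording each quotient:
⌊93/19⌋ = 4, remainder 17
⌊19/17⌋ = 1, remainder 2
⌊17/2⌋ = 8, remainder 1
⌊2/1⌋ = 2, remainder 0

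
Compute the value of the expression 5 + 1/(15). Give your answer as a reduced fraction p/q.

Use the convergent recurrence hₖ = aₖ·hₖ₋₁ + hₖ₋₂ (and likewise for the denominators kₖ):
a_0 = 5: 5/1
a_1 = 15: 76/15

76/15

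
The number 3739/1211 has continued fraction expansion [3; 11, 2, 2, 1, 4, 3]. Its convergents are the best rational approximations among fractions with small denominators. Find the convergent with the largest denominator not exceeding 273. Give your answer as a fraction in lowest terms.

List convergents until the denominator exceeds the bound:
a_0 = 3: 3/1  (≤ bound)
a_1 = 11: 34/11  (≤ bound)
a_2 = 2: 71/23  (≤ bound)
a_3 = 2: 176/57  (≤ bound)
a_4 = 1: 247/80  (≤ bound)
a_5 = 4: 1164/377  (> 273, stop)

247/80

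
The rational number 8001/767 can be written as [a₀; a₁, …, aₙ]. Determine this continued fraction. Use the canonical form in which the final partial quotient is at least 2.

[10; 2, 3, 6, 1, 1, 3, 2]

Run the Euclidean algorithm, recording each quotient:
8001 = 10·767 + 331, so a_0 = 10
767 = 2·331 + 105, so a_1 = 2
331 = 3·105 + 16, so a_2 = 3
105 = 6·16 + 9, so a_3 = 6
16 = 1·9 + 7, so a_4 = 1
9 = 1·7 + 2, so a_5 = 1
7 = 3·2 + 1, so a_6 = 3
2 = 2·1 + 0, so a_7 = 2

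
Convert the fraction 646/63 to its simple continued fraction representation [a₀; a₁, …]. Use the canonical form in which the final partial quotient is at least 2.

⌊646/63⌋ = 10, remainder 16
⌊63/16⌋ = 3, remainder 15
⌊16/15⌋ = 1, remainder 1
⌊15/1⌋ = 15, remainder 0

[10; 3, 1, 15]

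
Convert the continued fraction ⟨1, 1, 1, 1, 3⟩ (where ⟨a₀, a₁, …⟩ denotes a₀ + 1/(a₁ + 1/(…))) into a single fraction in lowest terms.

18/11

Start with 3.
1 + 1/(3/1) = 1 + 1/3 = 4/3
1 + 1/(4/3) = 1 + 3/4 = 7/4
1 + 1/(7/4) = 1 + 4/7 = 11/7
1 + 1/(11/7) = 1 + 7/11 = 18/11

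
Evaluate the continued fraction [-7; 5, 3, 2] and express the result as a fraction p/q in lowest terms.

-252/37

Compute successive convergents:
a_0 = -7: -7/1
a_1 = 5: -34/5
a_2 = 3: -109/16
a_3 = 2: -252/37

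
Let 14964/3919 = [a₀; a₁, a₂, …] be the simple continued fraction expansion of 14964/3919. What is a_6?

14964 = 3·3919 + 3207, so a_0 = 3
3919 = 1·3207 + 712, so a_1 = 1
3207 = 4·712 + 359, so a_2 = 4
712 = 1·359 + 353, so a_3 = 1
359 = 1·353 + 6, so a_4 = 1
353 = 58·6 + 5, so a_5 = 58
6 = 1·5 + 1, so a_6 = 1

1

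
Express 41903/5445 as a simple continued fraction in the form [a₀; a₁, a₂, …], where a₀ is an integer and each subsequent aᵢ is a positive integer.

[7; 1, 2, 3, 2, 58, 1, 3]

Repeatedly divide and take the remainder:
41903 ÷ 5445 → quotient 7, remainder 3788
5445 ÷ 3788 → quotient 1, remainder 1657
3788 ÷ 1657 → quotient 2, remainder 474
1657 ÷ 474 → quotient 3, remainder 235
474 ÷ 235 → quotient 2, remainder 4
235 ÷ 4 → quotient 58, remainder 3
4 ÷ 3 → quotient 1, remainder 1
3 ÷ 1 → quotient 3, remainder 0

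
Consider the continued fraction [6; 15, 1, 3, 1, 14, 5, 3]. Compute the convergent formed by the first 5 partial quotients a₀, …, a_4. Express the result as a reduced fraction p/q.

a_0 = 6: 6/1
a_1 = 15: 91/15
a_2 = 1: 97/16
a_3 = 3: 382/63
a_4 = 1: 479/79

479/79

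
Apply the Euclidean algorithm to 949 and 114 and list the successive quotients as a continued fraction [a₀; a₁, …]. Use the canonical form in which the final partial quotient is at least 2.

[8; 3, 12, 3]

Repeatedly divide and take the remainder:
⌊949/114⌋ = 8, remainder 37
⌊114/37⌋ = 3, remainder 3
⌊37/3⌋ = 12, remainder 1
⌊3/1⌋ = 3, remainder 0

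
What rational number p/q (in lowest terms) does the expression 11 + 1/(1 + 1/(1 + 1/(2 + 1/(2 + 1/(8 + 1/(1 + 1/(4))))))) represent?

6406/553

a_0 = 11: 11/1
a_1 = 1: 12/1
a_2 = 1: 23/2
a_3 = 2: 58/5
a_4 = 2: 139/12
a_5 = 8: 1170/101
a_6 = 1: 1309/113
a_7 = 4: 6406/553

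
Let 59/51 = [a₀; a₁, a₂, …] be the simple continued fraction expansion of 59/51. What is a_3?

1

⌊59/51⌋ = 1, remainder 8
⌊51/8⌋ = 6, remainder 3
⌊8/3⌋ = 2, remainder 2
⌊3/2⌋ = 1, remainder 1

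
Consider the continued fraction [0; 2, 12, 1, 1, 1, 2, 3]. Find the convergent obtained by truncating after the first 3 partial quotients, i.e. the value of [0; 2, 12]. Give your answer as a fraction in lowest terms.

12/25

a_0 = 0: 0/1
a_1 = 2: 1/2
a_2 = 12: 12/25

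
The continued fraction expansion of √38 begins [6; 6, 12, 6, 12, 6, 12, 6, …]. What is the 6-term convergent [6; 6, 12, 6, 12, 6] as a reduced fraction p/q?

Start with 6.
12 + 1/(6/1) = 12 + 1/6 = 73/6
6 + 1/(73/6) = 6 + 6/73 = 444/73
12 + 1/(444/73) = 12 + 73/444 = 5401/444
6 + 1/(5401/444) = 6 + 444/5401 = 32850/5401
6 + 1/(32850/5401) = 6 + 5401/32850 = 202501/32850

202501/32850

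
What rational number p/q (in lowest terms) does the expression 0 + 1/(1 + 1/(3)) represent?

3/4

Start with 3.
1 + 1/(3/1) = 1 + 1/3 = 4/3
0 + 1/(4/3) = 0 + 3/4 = 3/4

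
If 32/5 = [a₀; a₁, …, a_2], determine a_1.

2

Repeatedly divide and take the remainder:
32 ÷ 5 → quotient 6, remainder 2
5 ÷ 2 → quotient 2, remainder 1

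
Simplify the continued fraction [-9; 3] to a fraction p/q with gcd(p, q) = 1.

-26/3

Start with 3.
-9 + 1/(3/1) = -9 + 1/3 = -26/3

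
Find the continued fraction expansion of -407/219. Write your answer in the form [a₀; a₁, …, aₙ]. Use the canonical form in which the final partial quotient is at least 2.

Apply division with remainder until the remainder is 0:
-407 = -2·219 + 31, so a_0 = -2
219 = 7·31 + 2, so a_1 = 7
31 = 15·2 + 1, so a_2 = 15
2 = 2·1 + 0, so a_3 = 2

[-2; 7, 15, 2]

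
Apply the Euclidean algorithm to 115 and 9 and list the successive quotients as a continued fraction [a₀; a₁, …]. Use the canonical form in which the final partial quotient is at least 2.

[12; 1, 3, 2]

⌊115/9⌋ = 12, remainder 7
⌊9/7⌋ = 1, remainder 2
⌊7/2⌋ = 3, remainder 1
⌊2/1⌋ = 2, remainder 0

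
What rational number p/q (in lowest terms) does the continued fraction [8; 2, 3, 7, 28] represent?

12099/1435

Compute successive convergents:
a_0 = 8: 8/1
a_1 = 2: 17/2
a_2 = 3: 59/7
a_3 = 7: 430/51
a_4 = 28: 12099/1435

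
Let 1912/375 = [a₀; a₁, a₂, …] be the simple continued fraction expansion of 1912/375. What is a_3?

1912 = 5·375 + 37, so a_0 = 5
375 = 10·37 + 5, so a_1 = 10
37 = 7·5 + 2, so a_2 = 7
5 = 2·2 + 1, so a_3 = 2

2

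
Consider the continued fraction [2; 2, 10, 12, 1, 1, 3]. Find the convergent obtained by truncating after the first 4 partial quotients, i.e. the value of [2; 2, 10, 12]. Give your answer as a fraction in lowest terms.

629/254

Start with 12.
10 + 1/(12/1) = 10 + 1/12 = 121/12
2 + 1/(121/12) = 2 + 12/121 = 254/121
2 + 1/(254/121) = 2 + 121/254 = 629/254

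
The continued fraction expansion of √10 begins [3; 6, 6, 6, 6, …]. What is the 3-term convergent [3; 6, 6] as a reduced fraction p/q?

117/37

a_0 = 3: 3/1
a_1 = 6: 19/6
a_2 = 6: 117/37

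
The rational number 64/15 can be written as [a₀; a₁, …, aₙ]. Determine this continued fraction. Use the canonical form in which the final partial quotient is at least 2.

[4; 3, 1, 3]

64 ÷ 15 → quotient 4, remainder 4
15 ÷ 4 → quotient 3, remainder 3
4 ÷ 3 → quotient 1, remainder 1
3 ÷ 1 → quotient 3, remainder 0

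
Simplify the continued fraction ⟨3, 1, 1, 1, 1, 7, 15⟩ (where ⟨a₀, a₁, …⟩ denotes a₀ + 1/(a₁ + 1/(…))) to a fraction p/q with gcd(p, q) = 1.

Start with 15.
7 + 1/(15/1) = 7 + 1/15 = 106/15
1 + 1/(106/15) = 1 + 15/106 = 121/106
1 + 1/(121/106) = 1 + 106/121 = 227/121
1 + 1/(227/121) = 1 + 121/227 = 348/227
1 + 1/(348/227) = 1 + 227/348 = 575/348
3 + 1/(575/348) = 3 + 348/575 = 2073/575

2073/575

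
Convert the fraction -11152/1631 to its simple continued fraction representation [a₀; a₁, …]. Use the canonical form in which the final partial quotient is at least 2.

[-7; 6, 6, 2, 6, 3]

-11152 ÷ 1631 → quotient -7, remainder 265
1631 ÷ 265 → quotient 6, remainder 41
265 ÷ 41 → quotient 6, remainder 19
41 ÷ 19 → quotient 2, remainder 3
19 ÷ 3 → quotient 6, remainder 1
3 ÷ 1 → quotient 3, remainder 0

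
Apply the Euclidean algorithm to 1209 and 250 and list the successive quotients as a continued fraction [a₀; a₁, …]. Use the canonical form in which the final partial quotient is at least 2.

[4; 1, 5, 10, 4]

Apply division with remainder until the remainder is 0:
⌊1209/250⌋ = 4, remainder 209
⌊250/209⌋ = 1, remainder 41
⌊209/41⌋ = 5, remainder 4
⌊41/4⌋ = 10, remainder 1
⌊4/1⌋ = 4, remainder 0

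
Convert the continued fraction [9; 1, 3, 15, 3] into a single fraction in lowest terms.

1824/187

Compute successive convergents:
a_0 = 9: 9/1
a_1 = 1: 10/1
a_2 = 3: 39/4
a_3 = 15: 595/61
a_4 = 3: 1824/187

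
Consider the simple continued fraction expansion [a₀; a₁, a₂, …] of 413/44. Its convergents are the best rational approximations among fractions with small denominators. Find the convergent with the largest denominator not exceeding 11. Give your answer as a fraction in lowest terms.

47/5

List convergents until the denominator exceeds the bound:
a_0 = 9: 9/1  (≤ bound)
a_1 = 2: 19/2  (≤ bound)
a_2 = 1: 28/3  (≤ bound)
a_3 = 1: 47/5  (≤ bound)
a_4 = 2: 122/13  (> 11, stop)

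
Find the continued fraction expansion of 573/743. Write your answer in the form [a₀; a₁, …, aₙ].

[0; 1, 3, 2, 1, 2, 3, 6]

Repeatedly divide and take the remainder:
⌊573/743⌋ = 0, remainder 573
⌊743/573⌋ = 1, remainder 170
⌊573/170⌋ = 3, remainder 63
⌊170/63⌋ = 2, remainder 44
⌊63/44⌋ = 1, remainder 19
⌊44/19⌋ = 2, remainder 6
⌊19/6⌋ = 3, remainder 1
⌊6/1⌋ = 6, remainder 0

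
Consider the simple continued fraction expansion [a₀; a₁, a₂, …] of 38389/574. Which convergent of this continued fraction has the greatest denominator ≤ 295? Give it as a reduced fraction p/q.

12239/183

a_0 = 66: 66/1  (≤ bound)
a_1 = 1: 67/1  (≤ bound)
a_2 = 7: 535/8  (≤ bound)
a_3 = 3: 1672/25  (≤ bound)
a_4 = 7: 12239/183  (≤ bound)
a_5 = 3: 38389/574  (> 295, stop)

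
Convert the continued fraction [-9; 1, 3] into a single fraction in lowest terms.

-33/4

a_0 = -9: -9/1
a_1 = 1: -8/1
a_2 = 3: -33/4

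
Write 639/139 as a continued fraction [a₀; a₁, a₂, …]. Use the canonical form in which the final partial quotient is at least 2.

⌊639/139⌋ = 4, remainder 83
⌊139/83⌋ = 1, remainder 56
⌊83/56⌋ = 1, remainder 27
⌊56/27⌋ = 2, remainder 2
⌊27/2⌋ = 13, remainder 1
⌊2/1⌋ = 2, remainder 0

[4; 1, 1, 2, 13, 2]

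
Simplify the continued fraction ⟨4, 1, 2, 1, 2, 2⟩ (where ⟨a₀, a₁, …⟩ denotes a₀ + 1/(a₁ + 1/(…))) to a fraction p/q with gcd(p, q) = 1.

Use the convergent recurrence hₖ = aₖ·hₖ₋₁ + hₖ₋₂ (and likewise for the denominators kₖ):
a_0 = 4: 4/1
a_1 = 1: 5/1
a_2 = 2: 14/3
a_3 = 1: 19/4
a_4 = 2: 52/11
a_5 = 2: 123/26

123/26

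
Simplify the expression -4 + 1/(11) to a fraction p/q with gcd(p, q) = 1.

Build up convergents one term at a time:
a_0 = -4: -4/1
a_1 = 11: -43/11

-43/11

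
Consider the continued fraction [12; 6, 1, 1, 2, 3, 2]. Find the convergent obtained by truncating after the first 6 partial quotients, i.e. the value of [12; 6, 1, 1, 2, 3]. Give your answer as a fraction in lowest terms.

Start with 3.
2 + 1/(3/1) = 2 + 1/3 = 7/3
1 + 1/(7/3) = 1 + 3/7 = 10/7
1 + 1/(10/7) = 1 + 7/10 = 17/10
6 + 1/(17/10) = 6 + 10/17 = 112/17
12 + 1/(112/17) = 12 + 17/112 = 1361/112

1361/112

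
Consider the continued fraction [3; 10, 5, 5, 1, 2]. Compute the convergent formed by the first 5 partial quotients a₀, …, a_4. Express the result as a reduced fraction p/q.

979/316

Start with 1.
5 + 1/(1/1) = 5 + 1/1 = 6/1
5 + 1/(6/1) = 5 + 1/6 = 31/6
10 + 1/(31/6) = 10 + 6/31 = 316/31
3 + 1/(316/31) = 3 + 31/316 = 979/316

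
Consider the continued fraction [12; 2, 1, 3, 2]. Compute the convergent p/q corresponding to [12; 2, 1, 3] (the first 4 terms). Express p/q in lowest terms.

a_0 = 12: 12/1
a_1 = 2: 25/2
a_2 = 1: 37/3
a_3 = 3: 136/11

136/11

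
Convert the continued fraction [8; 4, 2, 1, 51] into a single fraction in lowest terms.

Compute successive convergents:
a_0 = 8: 8/1
a_1 = 4: 33/4
a_2 = 2: 74/9
a_3 = 1: 107/13
a_4 = 51: 5531/672

5531/672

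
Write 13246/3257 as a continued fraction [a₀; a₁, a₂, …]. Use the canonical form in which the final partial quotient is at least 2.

[4; 14, 1, 15, 1, 3, 3]

Repeatedly divide and take the remainder:
13246 = 4·3257 + 218, so a_0 = 4
3257 = 14·218 + 205, so a_1 = 14
218 = 1·205 + 13, so a_2 = 1
205 = 15·13 + 10, so a_3 = 15
13 = 1·10 + 3, so a_4 = 1
10 = 3·3 + 1, so a_5 = 3
3 = 3·1 + 0, so a_6 = 3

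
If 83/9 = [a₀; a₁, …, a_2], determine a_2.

Run the Euclidean algorithm, recording each quotient:
⌊83/9⌋ = 9, remainder 2
⌊9/2⌋ = 4, remainder 1
⌊2/1⌋ = 2, remainder 0

2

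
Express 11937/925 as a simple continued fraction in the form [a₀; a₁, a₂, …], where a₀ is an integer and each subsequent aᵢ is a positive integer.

[12; 1, 9, 1, 1, 21, 2]

Repeatedly divide and take the remainder:
⌊11937/925⌋ = 12, remainder 837
⌊925/837⌋ = 1, remainder 88
⌊837/88⌋ = 9, remainder 45
⌊88/45⌋ = 1, remainder 43
⌊45/43⌋ = 1, remainder 2
⌊43/2⌋ = 21, remainder 1
⌊2/1⌋ = 2, remainder 0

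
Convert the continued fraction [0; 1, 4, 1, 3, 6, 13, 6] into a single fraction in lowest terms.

9515/11514

Build up convergents one term at a time:
a_0 = 0: 0/1
a_1 = 1: 1/1
a_2 = 4: 4/5
a_3 = 1: 5/6
a_4 = 3: 19/23
a_5 = 6: 119/144
a_6 = 13: 1566/1895
a_7 = 6: 9515/11514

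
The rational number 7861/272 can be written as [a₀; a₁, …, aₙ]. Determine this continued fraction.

[28; 1, 9, 13, 2]

7861 ÷ 272 → quotient 28, remainder 245
272 ÷ 245 → quotient 1, remainder 27
245 ÷ 27 → quotient 9, remainder 2
27 ÷ 2 → quotient 13, remainder 1
2 ÷ 1 → quotient 2, remainder 0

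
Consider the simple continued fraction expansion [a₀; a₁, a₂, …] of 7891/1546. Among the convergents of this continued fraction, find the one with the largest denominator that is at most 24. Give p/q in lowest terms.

a_0 = 5: 5/1  (≤ bound)
a_1 = 9: 46/9  (≤ bound)
a_2 = 1: 51/10  (≤ bound)
a_3 = 1: 97/19  (≤ bound)
a_4 = 1: 148/29  (> 24, stop)

97/19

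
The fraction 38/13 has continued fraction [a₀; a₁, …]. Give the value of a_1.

1

Apply division with remainder until the remainder is 0:
38 = 2·13 + 12, so a_0 = 2
13 = 1·12 + 1, so a_1 = 1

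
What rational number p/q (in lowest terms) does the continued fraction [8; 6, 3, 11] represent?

Start with 11.
3 + 1/(11/1) = 3 + 1/11 = 34/11
6 + 1/(34/11) = 6 + 11/34 = 215/34
8 + 1/(215/34) = 8 + 34/215 = 1754/215

1754/215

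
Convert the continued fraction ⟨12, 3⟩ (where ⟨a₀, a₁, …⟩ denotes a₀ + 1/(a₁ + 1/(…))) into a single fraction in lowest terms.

37/3

Use the convergent recurrence hₖ = aₖ·hₖ₋₁ + hₖ₋₂ (and likewise for the denominators kₖ):
a_0 = 12: 12/1
a_1 = 3: 37/3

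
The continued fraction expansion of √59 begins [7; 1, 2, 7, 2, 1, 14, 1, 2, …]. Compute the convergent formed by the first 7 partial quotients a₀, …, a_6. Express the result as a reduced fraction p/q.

7781/1013

a_0 = 7: 7/1
a_1 = 1: 8/1
a_2 = 2: 23/3
a_3 = 7: 169/22
a_4 = 2: 361/47
a_5 = 1: 530/69
a_6 = 14: 7781/1013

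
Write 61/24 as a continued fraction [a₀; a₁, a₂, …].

61 ÷ 24 → quotient 2, remainder 13
24 ÷ 13 → quotient 1, remainder 11
13 ÷ 11 → quotient 1, remainder 2
11 ÷ 2 → quotient 5, remainder 1
2 ÷ 1 → quotient 2, remainder 0

[2; 1, 1, 5, 2]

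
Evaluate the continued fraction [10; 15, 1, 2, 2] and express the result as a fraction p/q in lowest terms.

Compute successive convergents:
a_0 = 10: 10/1
a_1 = 15: 151/15
a_2 = 1: 161/16
a_3 = 2: 473/47
a_4 = 2: 1107/110

1107/110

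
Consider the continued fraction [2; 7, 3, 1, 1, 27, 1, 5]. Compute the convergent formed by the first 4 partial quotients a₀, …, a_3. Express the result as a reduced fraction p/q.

Starting at the tail and folding back:
Start with 1.
3 + 1/(1/1) = 3 + 1/1 = 4/1
7 + 1/(4/1) = 7 + 1/4 = 29/4
2 + 1/(29/4) = 2 + 4/29 = 62/29

62/29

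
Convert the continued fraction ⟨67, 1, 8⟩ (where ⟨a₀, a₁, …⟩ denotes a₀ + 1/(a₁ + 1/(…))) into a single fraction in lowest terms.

611/9

Start with 8.
1 + 1/(8/1) = 1 + 1/8 = 9/8
67 + 1/(9/8) = 67 + 8/9 = 611/9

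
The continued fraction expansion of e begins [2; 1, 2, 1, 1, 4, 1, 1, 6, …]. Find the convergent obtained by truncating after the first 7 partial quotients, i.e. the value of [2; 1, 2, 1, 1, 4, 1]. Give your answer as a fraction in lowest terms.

Start with 1.
4 + 1/(1/1) = 4 + 1/1 = 5/1
1 + 1/(5/1) = 1 + 1/5 = 6/5
1 + 1/(6/5) = 1 + 5/6 = 11/6
2 + 1/(11/6) = 2 + 6/11 = 28/11
1 + 1/(28/11) = 1 + 11/28 = 39/28
2 + 1/(39/28) = 2 + 28/39 = 106/39

106/39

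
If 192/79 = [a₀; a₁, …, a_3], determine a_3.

192 = 2·79 + 34, so a_0 = 2
79 = 2·34 + 11, so a_1 = 2
34 = 3·11 + 1, so a_2 = 3
11 = 11·1 + 0, so a_3 = 11

11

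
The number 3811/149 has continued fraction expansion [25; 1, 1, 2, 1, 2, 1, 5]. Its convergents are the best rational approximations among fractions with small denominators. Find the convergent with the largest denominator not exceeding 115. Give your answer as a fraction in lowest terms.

a_0 = 25: 25/1  (≤ bound)
a_1 = 1: 26/1  (≤ bound)
a_2 = 1: 51/2  (≤ bound)
a_3 = 2: 128/5  (≤ bound)
a_4 = 1: 179/7  (≤ bound)
a_5 = 2: 486/19  (≤ bound)
a_6 = 1: 665/26  (≤ bound)
a_7 = 5: 3811/149  (> 115, stop)

665/26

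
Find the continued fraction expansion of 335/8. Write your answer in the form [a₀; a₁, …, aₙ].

Run the Euclidean algorithm, recording each quotient:
⌊335/8⌋ = 41, remainder 7
⌊8/7⌋ = 1, remainder 1
⌊7/1⌋ = 7, remainder 0

[41; 1, 7]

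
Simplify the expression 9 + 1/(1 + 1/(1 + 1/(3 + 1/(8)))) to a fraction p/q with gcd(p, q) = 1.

a_0 = 9: 9/1
a_1 = 1: 10/1
a_2 = 1: 19/2
a_3 = 3: 67/7
a_4 = 8: 555/58

555/58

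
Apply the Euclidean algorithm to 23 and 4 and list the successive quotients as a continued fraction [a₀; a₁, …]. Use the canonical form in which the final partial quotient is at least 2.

23 ÷ 4 → quotient 5, remainder 3
4 ÷ 3 → quotient 1, remainder 1
3 ÷ 1 → quotient 3, remainder 0

[5; 1, 3]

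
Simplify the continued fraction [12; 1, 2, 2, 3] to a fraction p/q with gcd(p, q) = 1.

305/24

Work from the innermost term outward:
Start with 3.
2 + 1/(3/1) = 2 + 1/3 = 7/3
2 + 1/(7/3) = 2 + 3/7 = 17/7
1 + 1/(17/7) = 1 + 7/17 = 24/17
12 + 1/(24/17) = 12 + 17/24 = 305/24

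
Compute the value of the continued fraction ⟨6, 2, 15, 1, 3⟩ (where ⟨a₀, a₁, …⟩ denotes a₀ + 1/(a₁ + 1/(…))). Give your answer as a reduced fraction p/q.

Start with 3.
1 + 1/(3/1) = 1 + 1/3 = 4/3
15 + 1/(4/3) = 15 + 3/4 = 63/4
2 + 1/(63/4) = 2 + 4/63 = 130/63
6 + 1/(130/63) = 6 + 63/130 = 843/130

843/130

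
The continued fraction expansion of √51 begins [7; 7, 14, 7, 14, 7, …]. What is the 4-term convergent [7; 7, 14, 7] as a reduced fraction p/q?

4999/700

Starting at the tail and folding back:
Start with 7.
14 + 1/(7/1) = 14 + 1/7 = 99/7
7 + 1/(99/7) = 7 + 7/99 = 700/99
7 + 1/(700/99) = 7 + 99/700 = 4999/700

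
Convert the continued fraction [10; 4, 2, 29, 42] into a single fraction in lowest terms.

a_0 = 10: 10/1
a_1 = 4: 41/4
a_2 = 2: 92/9
a_3 = 29: 2709/265
a_4 = 42: 113870/11139

113870/11139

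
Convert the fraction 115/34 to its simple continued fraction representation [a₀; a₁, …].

Apply division with remainder until the remainder is 0:
115 = 3·34 + 13, so a_0 = 3
34 = 2·13 + 8, so a_1 = 2
13 = 1·8 + 5, so a_2 = 1
8 = 1·5 + 3, so a_3 = 1
5 = 1·3 + 2, so a_4 = 1
3 = 1·2 + 1, so a_5 = 1
2 = 2·1 + 0, so a_6 = 2

[3; 2, 1, 1, 1, 1, 2]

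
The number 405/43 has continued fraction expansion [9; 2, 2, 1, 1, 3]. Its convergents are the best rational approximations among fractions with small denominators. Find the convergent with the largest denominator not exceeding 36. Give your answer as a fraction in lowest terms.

a_0 = 9: 9/1  (≤ bound)
a_1 = 2: 19/2  (≤ bound)
a_2 = 2: 47/5  (≤ bound)
a_3 = 1: 66/7  (≤ bound)
a_4 = 1: 113/12  (≤ bound)
a_5 = 3: 405/43  (> 36, stop)

113/12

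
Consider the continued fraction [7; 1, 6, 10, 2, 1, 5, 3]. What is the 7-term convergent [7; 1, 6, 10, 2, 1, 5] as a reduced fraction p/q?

a_0 = 7: 7/1
a_1 = 1: 8/1
a_2 = 6: 55/7
a_3 = 10: 558/71
a_4 = 2: 1171/149
a_5 = 1: 1729/220
a_6 = 5: 9816/1249

9816/1249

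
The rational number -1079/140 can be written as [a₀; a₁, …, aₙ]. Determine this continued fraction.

Apply division with remainder until the remainder is 0:
-1079 = -8·140 + 41, so a_0 = -8
140 = 3·41 + 17, so a_1 = 3
41 = 2·17 + 7, so a_2 = 2
17 = 2·7 + 3, so a_3 = 2
7 = 2·3 + 1, so a_4 = 2
3 = 3·1 + 0, so a_5 = 3

[-8; 3, 2, 2, 2, 3]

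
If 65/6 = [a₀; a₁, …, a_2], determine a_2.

5

⌊65/6⌋ = 10, remainder 5
⌊6/5⌋ = 1, remainder 1
⌊5/1⌋ = 5, remainder 0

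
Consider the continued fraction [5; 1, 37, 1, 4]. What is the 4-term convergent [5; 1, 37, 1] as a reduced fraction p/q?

233/39

a_0 = 5: 5/1
a_1 = 1: 6/1
a_2 = 37: 227/38
a_3 = 1: 233/39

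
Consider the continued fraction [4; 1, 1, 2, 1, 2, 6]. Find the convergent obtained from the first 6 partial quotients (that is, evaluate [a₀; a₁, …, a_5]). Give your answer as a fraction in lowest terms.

a_0 = 4: 4/1
a_1 = 1: 5/1
a_2 = 1: 9/2
a_3 = 2: 23/5
a_4 = 1: 32/7
a_5 = 2: 87/19

87/19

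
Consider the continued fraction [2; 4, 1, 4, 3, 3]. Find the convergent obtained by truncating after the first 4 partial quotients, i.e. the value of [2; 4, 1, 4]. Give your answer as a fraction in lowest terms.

53/24

a_0 = 2: 2/1
a_1 = 4: 9/4
a_2 = 1: 11/5
a_3 = 4: 53/24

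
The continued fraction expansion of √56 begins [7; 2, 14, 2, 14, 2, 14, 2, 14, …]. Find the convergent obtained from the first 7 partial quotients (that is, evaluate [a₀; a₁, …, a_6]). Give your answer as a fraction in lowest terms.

194873/26041

Use the convergent recurrence hₖ = aₖ·hₖ₋₁ + hₖ₋₂ (and likewise for the denominators kₖ):
a_0 = 7: 7/1
a_1 = 2: 15/2
a_2 = 14: 217/29
a_3 = 2: 449/60
a_4 = 14: 6503/869
a_5 = 2: 13455/1798
a_6 = 14: 194873/26041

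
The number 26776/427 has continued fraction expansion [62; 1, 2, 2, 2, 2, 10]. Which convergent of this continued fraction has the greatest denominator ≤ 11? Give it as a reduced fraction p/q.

439/7

List convergents until the denominator exceeds the bound:
a_0 = 62: 62/1  (≤ bound)
a_1 = 1: 63/1  (≤ bound)
a_2 = 2: 188/3  (≤ bound)
a_3 = 2: 439/7  (≤ bound)
a_4 = 2: 1066/17  (> 11, stop)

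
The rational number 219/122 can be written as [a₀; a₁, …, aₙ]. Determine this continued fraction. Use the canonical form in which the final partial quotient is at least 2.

[1; 1, 3, 1, 7, 3]

Repeatedly divide and take the remainder:
⌊219/122⌋ = 1, remainder 97
⌊122/97⌋ = 1, remainder 25
⌊97/25⌋ = 3, remainder 22
⌊25/22⌋ = 1, remainder 3
⌊22/3⌋ = 7, remainder 1
⌊3/1⌋ = 3, remainder 0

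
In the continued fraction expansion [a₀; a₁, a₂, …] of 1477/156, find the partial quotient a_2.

Run the Euclidean algorithm, recording each quotient:
1477 ÷ 156 → quotient 9, remainder 73
156 ÷ 73 → quotient 2, remainder 10
73 ÷ 10 → quotient 7, remainder 3

7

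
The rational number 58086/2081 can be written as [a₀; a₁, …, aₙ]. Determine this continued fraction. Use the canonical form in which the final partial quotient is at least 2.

⌊58086/2081⌋ = 27, remainder 1899
⌊2081/1899⌋ = 1, remainder 182
⌊1899/182⌋ = 10, remainder 79
⌊182/79⌋ = 2, remainder 24
⌊79/24⌋ = 3, remainder 7
⌊24/7⌋ = 3, remainder 3
⌊7/3⌋ = 2, remainder 1
⌊3/1⌋ = 3, remainder 0

[27; 1, 10, 2, 3, 3, 2, 3]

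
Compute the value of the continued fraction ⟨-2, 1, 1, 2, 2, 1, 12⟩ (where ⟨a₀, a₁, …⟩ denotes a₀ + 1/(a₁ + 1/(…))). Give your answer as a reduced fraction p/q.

-305/216

Starting at the tail and folding back:
Start with 12.
1 + 1/(12/1) = 1 + 1/12 = 13/12
2 + 1/(13/12) = 2 + 12/13 = 38/13
2 + 1/(38/13) = 2 + 13/38 = 89/38
1 + 1/(89/38) = 1 + 38/89 = 127/89
1 + 1/(127/89) = 1 + 89/127 = 216/127
-2 + 1/(216/127) = -2 + 127/216 = -305/216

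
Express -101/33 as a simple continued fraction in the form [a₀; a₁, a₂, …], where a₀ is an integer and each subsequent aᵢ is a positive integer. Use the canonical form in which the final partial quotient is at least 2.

-101 = -4·33 + 31, so a_0 = -4
33 = 1·31 + 2, so a_1 = 1
31 = 15·2 + 1, so a_2 = 15
2 = 2·1 + 0, so a_3 = 2

[-4; 1, 15, 2]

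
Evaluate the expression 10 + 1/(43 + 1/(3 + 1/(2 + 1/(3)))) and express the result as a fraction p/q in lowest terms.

Starting at the tail and folding back:
Start with 3.
2 + 1/(3/1) = 2 + 1/3 = 7/3
3 + 1/(7/3) = 3 + 3/7 = 24/7
43 + 1/(24/7) = 43 + 7/24 = 1039/24
10 + 1/(1039/24) = 10 + 24/1039 = 10414/1039

10414/1039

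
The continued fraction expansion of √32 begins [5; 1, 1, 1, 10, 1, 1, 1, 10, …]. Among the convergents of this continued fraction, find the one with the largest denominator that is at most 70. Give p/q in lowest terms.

a_0 = 5: 5/1  (≤ bound)
a_1 = 1: 6/1  (≤ bound)
a_2 = 1: 11/2  (≤ bound)
a_3 = 1: 17/3  (≤ bound)
a_4 = 10: 181/32  (≤ bound)
a_5 = 1: 198/35  (≤ bound)
a_6 = 1: 379/67  (≤ bound)
a_7 = 1: 577/102  (> 70, stop)

379/67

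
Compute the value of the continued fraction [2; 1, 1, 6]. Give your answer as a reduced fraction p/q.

33/13

Build up convergents one term at a time:
a_0 = 2: 2/1
a_1 = 1: 3/1
a_2 = 1: 5/2
a_3 = 6: 33/13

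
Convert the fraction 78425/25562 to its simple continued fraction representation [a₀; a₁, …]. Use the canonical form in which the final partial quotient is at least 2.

Apply division with remainder until the remainder is 0:
78425 ÷ 25562 → quotient 3, remainder 1739
25562 ÷ 1739 → quotient 14, remainder 1216
1739 ÷ 1216 → quotient 1, remainder 523
1216 ÷ 523 → quotient 2, remainder 170
523 ÷ 170 → quotient 3, remainder 13
170 ÷ 13 → quotient 13, remainder 1
13 ÷ 1 → quotient 13, remainder 0

[3; 14, 1, 2, 3, 13, 13]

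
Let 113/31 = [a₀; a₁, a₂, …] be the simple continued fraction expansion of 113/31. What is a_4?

4

113 ÷ 31 → quotient 3, remainder 20
31 ÷ 20 → quotient 1, remainder 11
20 ÷ 11 → quotient 1, remainder 9
11 ÷ 9 → quotient 1, remainder 2
9 ÷ 2 → quotient 4, remainder 1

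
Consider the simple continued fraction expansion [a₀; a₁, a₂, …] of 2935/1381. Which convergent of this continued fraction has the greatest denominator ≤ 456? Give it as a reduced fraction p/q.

a_0 = 2: 2/1  (≤ bound)
a_1 = 7: 15/7  (≤ bound)
a_2 = 1: 17/8  (≤ bound)
a_3 = 56: 967/455  (≤ bound)
a_4 = 1: 984/463  (> 456, stop)

967/455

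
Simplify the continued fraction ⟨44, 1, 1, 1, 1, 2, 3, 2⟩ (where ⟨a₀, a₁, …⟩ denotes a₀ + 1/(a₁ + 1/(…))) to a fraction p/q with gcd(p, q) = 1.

4506/101

Collapse the nested fraction from the inside out:
Start with 2.
3 + 1/(2/1) = 3 + 1/2 = 7/2
2 + 1/(7/2) = 2 + 2/7 = 16/7
1 + 1/(16/7) = 1 + 7/16 = 23/16
1 + 1/(23/16) = 1 + 16/23 = 39/23
1 + 1/(39/23) = 1 + 23/39 = 62/39
1 + 1/(62/39) = 1 + 39/62 = 101/62
44 + 1/(101/62) = 44 + 62/101 = 4506/101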